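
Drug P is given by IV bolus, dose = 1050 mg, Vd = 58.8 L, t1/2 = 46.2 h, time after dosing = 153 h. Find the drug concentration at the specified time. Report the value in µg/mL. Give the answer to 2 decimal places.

C₀ = Dose / Vd = 1050 / 58.8 = 17.86 mg/L
k = ln2 / t½ = 0.693147 / 46.2 = 0.01500 h⁻¹
C = C₀ · e^(−k·t) = 17.86 × e^(−0.01500 × 153)
  = 17.86 × 0.1008 = 1.800 mg/L
(1.800 mg/L = 1.800 µg/mL)

1.80 µg/mL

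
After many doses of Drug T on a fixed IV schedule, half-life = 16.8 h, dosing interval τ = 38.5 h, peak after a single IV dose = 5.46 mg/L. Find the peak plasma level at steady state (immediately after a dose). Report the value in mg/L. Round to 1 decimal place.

k = ln2 / t½ = 0.693147 / 16.8 = 0.04126 h⁻¹
e^(−kτ) = e^(−0.04126 × 38.5) = 0.2042
Accumulation ratio R = 1 / (1 − e^(−kτ)) = 1 / (1 − 0.2042) = 1.257
Steady-state peak = C₀ × R = 5.46 × 1.257 = 6.863 mg/L

6.9 mg/L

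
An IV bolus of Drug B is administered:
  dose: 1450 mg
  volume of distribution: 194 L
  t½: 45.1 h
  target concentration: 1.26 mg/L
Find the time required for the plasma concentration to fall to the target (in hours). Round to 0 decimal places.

C₀ = Dose / Vd = 1450 / 194 = 7.474 mg/L
k = ln2 / t½ = 0.693147 / 45.1 = 0.01537 h⁻¹
t = ln(C₀ / C) / k = ln(7.474 / 1.26) / 0.01537
  = ln(5.932) / 0.01537 = 1.780 / 0.01537 = 115.8 h

116 h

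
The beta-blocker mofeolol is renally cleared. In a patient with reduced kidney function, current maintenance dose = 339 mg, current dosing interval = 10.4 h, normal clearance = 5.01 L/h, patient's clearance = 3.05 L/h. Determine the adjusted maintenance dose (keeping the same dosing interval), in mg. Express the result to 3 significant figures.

206 mg

To keep the same average steady-state level, dosing rate must scale with clearance.
CL ratio = 3.05 / 5.01 = 0.6088
New dose (same interval) = 339 × 0.6088 = 206.4 mg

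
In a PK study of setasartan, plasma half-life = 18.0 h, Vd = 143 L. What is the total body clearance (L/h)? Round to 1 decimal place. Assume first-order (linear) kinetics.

k = ln2 / t½ = 0.693147 / 18.0 = 0.03851 h⁻¹
CL = k × Vd = 0.03851 × 143 = 5.507 L/h

5.5 L/h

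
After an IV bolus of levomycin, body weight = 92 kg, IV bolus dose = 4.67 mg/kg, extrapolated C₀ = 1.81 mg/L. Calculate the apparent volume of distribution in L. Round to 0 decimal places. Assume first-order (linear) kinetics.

Dose = 4.67 × 92 = 429.6 mg
Vd = Dose / C₀ = 429.6 / 1.81 = 237.3 L

237 L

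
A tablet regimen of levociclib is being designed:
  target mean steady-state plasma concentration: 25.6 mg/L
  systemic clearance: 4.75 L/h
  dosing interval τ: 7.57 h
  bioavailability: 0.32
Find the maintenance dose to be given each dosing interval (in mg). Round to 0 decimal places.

2877 mg

At steady state, F × (Dose/τ) = Css × CL.
Dose = Css × CL × τ / F = 25.6 × 4.750 × 7.57 / 0.32 = 2877 mg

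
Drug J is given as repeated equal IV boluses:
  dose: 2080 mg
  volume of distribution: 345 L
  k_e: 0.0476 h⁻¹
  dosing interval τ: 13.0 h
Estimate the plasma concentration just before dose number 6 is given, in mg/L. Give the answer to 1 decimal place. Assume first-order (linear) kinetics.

6.7 mg/L

C₀ per dose = Dose / Vd = 2080 / 345 = 6.029 mg/L
Fraction remaining after one interval: r = e^(−kτ) = e^(−0.04760 × 13.0) = 0.5386
Before dose 6, 5 doses have been given (aged 1τ, 2τ, 3τ, 4τ, 5τ).
C_trough = C₀ × (r + r² + … + r^5) = C₀ × r(1−r^5)/(1−r)
        = 6.029 × 0.5386 × (1 − 0.04532) / (1 − 0.5386) = 6.719 mg/L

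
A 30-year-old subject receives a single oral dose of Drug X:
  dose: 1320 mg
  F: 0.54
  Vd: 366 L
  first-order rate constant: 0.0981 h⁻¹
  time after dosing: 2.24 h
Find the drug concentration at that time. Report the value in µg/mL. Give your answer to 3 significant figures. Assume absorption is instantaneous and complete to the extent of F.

Amount reaching circulation = F × Dose = 0.54 × 1320 = 712.8 mg
C₀ = F·Dose / Vd = 712.8 / 366 = 1.948 mg/L
C = C₀ · e^(−k·t) = 1.948 × e^(−0.09810 × 2.24)
  = 1.948 × 0.8027 = 1.564 mg/L
(1.564 mg/L = 1.564 µg/mL)

1.56 µg/mL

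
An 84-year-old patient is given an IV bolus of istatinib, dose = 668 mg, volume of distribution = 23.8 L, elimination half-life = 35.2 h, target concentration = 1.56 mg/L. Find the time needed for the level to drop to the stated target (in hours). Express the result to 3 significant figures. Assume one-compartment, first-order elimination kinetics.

C₀ = Dose / Vd = 668.0 / 23.8 = 28.07 mg/L
k = ln2 / t½ = 0.693147 / 35.2 = 0.01969 h⁻¹
t = ln(C₀ / C) / k = ln(28.07 / 1.56) / 0.01969
  = ln(17.99) / 0.01969 = 2.890 / 0.01969 = 146.8 h

147 h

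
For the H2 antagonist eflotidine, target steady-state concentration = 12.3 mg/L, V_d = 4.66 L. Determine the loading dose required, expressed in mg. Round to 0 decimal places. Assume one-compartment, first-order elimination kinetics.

LD = Css × Vd = 12.3 × 4.66 = 57.32 mg

57 mg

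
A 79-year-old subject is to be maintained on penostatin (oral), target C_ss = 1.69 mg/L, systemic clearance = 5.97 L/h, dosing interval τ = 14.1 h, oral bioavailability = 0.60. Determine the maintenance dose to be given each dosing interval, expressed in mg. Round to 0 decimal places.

237 mg

At steady state, F × (Dose/τ) = Css × CL.
Dose = Css × CL × τ / F = 1.69 × 5.970 × 14.1 / 0.60 = 237.1 mg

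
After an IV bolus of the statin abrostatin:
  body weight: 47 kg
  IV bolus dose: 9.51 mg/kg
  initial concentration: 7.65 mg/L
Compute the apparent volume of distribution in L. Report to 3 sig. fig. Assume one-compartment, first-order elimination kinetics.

Dose = 9.51 × 47 = 447.0 mg
Vd = Dose / C₀ = 447.0 / 7.65 = 58.43 L

58.4 L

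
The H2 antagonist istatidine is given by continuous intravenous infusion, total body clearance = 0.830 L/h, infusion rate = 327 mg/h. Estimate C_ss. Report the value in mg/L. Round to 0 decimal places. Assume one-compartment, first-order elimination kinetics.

At steady state Css = R₀ / CL = 327 / 0.8300 = 394.0 mg/L

394 mg/L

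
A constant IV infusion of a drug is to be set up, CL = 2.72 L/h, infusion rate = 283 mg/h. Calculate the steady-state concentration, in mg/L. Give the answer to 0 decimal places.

At steady state Css = R₀ / CL = 283 / 2.720 = 104.0 mg/L

104 mg/L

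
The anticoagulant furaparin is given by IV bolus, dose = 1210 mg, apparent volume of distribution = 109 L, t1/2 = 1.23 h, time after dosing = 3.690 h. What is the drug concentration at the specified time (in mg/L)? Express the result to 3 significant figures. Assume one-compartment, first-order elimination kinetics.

1.39 mg/L

C₀ = Dose / Vd = 1210 / 109 = 11.10 mg/L
k = ln2 / t½ = 0.693147 / 1.23 = 0.5635 h⁻¹
t / t½ = 3.690 / 1.23 = 3 half-lives
C = C₀ × (1/2)^3 = 11.10 × 0.1250 = 1.388 mg/L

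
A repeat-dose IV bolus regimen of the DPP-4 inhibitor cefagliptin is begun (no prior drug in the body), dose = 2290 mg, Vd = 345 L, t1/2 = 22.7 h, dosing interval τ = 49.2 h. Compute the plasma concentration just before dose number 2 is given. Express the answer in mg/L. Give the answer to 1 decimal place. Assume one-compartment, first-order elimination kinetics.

1.5 mg/L

C₀ per dose = Dose / Vd = 2290 / 345 = 6.638 mg/L
k = ln2 / t½ = 0.693147 / 22.7 = 0.03054 h⁻¹
Fraction remaining after one interval: r = e^(−kτ) = e^(−0.03054 × 49.2) = 0.2226
Before dose 2, 1 dose has been given (aged 1τ).
C_trough = C₀ × r = 6.638 × 0.2226 = 1.478 mg/L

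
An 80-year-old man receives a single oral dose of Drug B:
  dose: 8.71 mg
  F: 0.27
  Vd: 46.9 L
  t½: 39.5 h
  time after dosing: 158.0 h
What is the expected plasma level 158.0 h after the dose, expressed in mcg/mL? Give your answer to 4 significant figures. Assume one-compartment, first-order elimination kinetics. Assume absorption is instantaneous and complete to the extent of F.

0.003134 mcg/mL

Amount reaching circulation = F × Dose = 0.27 × 8.710 = 2.352 mg
C₀ = F·Dose / Vd = 2.352 / 46.9 = 0.05015 mg/L
k = ln2 / t½ = 0.693147 / 39.5 = 0.01755 h⁻¹
t / t½ = 158.0 / 39.5 = 4 half-lives
C = C₀ × (1/2)^4 = 0.05015 × 0.06250 = 0.003134 mg/L
(0.003134 mg/L = 0.003134 mcg/mL)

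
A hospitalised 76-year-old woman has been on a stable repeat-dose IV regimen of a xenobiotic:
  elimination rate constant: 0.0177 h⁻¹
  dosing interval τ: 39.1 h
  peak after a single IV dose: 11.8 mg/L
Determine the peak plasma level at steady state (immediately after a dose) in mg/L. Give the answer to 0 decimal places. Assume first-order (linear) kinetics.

24 mg/L

e^(−kτ) = e^(−0.01770 × 39.1) = 0.5005
Accumulation ratio R = 1 / (1 − e^(−kτ)) = 1 / (1 − 0.5005) = 2.002
Steady-state peak = C₀ × R = 11.8 × 2.002 = 23.62 mg/L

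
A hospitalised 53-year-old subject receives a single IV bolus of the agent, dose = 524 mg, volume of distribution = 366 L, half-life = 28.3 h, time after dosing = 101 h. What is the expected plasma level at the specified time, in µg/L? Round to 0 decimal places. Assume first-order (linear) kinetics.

C₀ = Dose / Vd = 524.0 / 366 = 1.432 mg/L
k = ln2 / t½ = 0.693147 / 28.3 = 0.02449 h⁻¹
C = C₀ · e^(−k·t) = 1.432 × e^(−0.02449 × 101)
  = 1.432 × 0.08429 = 0.1207 mg/L
Convert: 0.1207 mg/L × 1000 = 120.7 µg/L

121 µg/L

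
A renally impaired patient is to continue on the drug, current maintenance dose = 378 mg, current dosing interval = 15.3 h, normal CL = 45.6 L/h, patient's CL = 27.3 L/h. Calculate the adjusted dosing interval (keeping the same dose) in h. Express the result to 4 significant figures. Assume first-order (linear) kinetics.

To keep the same average steady-state level, dosing rate must scale with clearance.
CL ratio = 27.3 / 45.6 = 0.5987
New interval (same dose) = 15.3 / 0.5987 = 25.56 h

25.56 h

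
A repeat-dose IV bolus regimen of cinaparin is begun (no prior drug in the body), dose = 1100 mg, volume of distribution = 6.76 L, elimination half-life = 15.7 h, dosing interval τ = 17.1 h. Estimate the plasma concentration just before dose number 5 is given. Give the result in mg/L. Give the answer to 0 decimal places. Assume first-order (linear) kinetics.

137 mg/L

C₀ per dose = Dose / Vd = 1100 / 6.76 = 162.7 mg/L
k = ln2 / t½ = 0.693147 / 15.7 = 0.04415 h⁻¹
Fraction remaining after one interval: r = e^(−kτ) = e^(−0.04415 × 17.1) = 0.4700
Before dose 5, 4 doses have been given (aged 1τ, 2τ, 3τ, 4τ).
C_trough = C₀ × (r + r² + … + r^4) = C₀ × r(1−r^4)/(1−r)
        = 162.7 × 0.4700 × (1 − 0.04880) / (1 − 0.4700) = 137.2 mg/L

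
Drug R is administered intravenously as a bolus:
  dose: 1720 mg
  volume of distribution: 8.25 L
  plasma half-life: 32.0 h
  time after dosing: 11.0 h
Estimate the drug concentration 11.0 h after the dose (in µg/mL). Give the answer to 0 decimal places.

164 µg/mL

C₀ = Dose / Vd = 1720 / 8.25 = 208.5 mg/L
k = ln2 / t½ = 0.693147 / 32.0 = 0.02166 h⁻¹
C = C₀ · e^(−k·t) = 208.5 × e^(−0.02166 × 11.0)
  = 208.5 × 0.7880 = 164.3 mg/L
(164.3 mg/L = 164.3 µg/mL)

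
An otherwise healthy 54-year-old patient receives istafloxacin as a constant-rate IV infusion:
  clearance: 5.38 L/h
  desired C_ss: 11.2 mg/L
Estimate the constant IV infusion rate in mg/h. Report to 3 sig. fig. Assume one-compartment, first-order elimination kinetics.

60.3 mg/h

At steady state, infusion rate R₀ = Css × CL = 11.2 × 5.380 = 60.26 mg/h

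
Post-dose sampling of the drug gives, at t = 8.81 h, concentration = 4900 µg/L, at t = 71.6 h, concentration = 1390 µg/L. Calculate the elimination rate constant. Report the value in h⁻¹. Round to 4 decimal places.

0.0201 h⁻¹

k = ln(C₁/C₂) / (t₂ − t₁) = ln(4900/1390) / (71.6 − 8.81)
  = 1.260 / 62.79 = 0.02007 h⁻¹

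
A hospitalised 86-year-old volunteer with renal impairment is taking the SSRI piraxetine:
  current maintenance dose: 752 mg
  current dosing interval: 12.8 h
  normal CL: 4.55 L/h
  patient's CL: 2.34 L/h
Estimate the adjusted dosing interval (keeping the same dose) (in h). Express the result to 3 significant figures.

To keep the same average steady-state level, dosing rate must scale with clearance.
CL ratio = 2.34 / 4.55 = 0.5143
New interval (same dose) = 12.8 / 0.5143 = 24.89 h

24.9 h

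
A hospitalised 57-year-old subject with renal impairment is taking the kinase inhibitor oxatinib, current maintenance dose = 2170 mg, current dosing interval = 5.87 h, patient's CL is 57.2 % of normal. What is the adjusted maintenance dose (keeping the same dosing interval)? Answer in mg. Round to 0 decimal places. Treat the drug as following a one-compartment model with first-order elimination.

1241 mg

To keep the same average steady-state level, dosing rate must scale with clearance.
CL ratio = 57.2 / 100 = 0.5720
New dose (same interval) = 2170 × 0.5720 = 1241 mg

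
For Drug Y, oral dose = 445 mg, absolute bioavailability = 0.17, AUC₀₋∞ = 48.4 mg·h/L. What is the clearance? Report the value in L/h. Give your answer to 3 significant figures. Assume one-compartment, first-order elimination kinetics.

CL = F·Dose / AUC = 0.17 × 445 / 48.4 = 1.563 L/h

1.56 L/h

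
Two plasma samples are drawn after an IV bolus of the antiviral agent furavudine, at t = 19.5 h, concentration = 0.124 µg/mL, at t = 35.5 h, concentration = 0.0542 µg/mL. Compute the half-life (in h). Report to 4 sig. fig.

13.40 h

k = ln(C₁/C₂) / (t₂ − t₁) = ln(0.124/0.0542) / (35.5 − 19.5)
  = 0.8276 / 16.00 = 0.05173 h⁻¹
t½ = ln2 / k = 0.693147 / 0.05173 = 13.40 h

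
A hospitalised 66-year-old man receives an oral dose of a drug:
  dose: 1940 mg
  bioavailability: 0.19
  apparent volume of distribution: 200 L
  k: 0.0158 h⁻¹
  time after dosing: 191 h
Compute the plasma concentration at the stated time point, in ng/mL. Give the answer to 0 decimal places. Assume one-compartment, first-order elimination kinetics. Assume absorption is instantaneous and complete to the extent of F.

Amount reaching circulation = F × Dose = 0.19 × 1940 = 368.6 mg
C₀ = F·Dose / Vd = 368.6 / 200 = 1.843 mg/L
C = C₀ · e^(−k·t) = 1.843 × e^(−0.01580 × 191)
  = 1.843 × 0.04891 = 0.09014 mg/L
Convert: 0.09014 mg/L × 1000 = 90.14 ng/mL

90 ng/mL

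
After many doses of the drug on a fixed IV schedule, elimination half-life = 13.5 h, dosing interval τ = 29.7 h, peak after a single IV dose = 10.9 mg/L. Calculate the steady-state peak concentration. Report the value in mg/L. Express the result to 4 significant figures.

k = ln2 / t½ = 0.693147 / 13.5 = 0.05134 h⁻¹
e^(−kτ) = e^(−0.05134 × 29.7) = 0.2177
Accumulation ratio R = 1 / (1 − e^(−kτ)) = 1 / (1 − 0.2177) = 1.278
Steady-state peak = C₀ × R = 10.9 × 1.278 = 13.93 mg/L

13.93 mg/L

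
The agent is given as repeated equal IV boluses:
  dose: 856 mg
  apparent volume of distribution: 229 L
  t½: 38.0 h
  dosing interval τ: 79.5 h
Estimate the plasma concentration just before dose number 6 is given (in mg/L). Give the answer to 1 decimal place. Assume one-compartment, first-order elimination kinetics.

1.1 mg/L

C₀ per dose = Dose / Vd = 856 / 229 = 3.738 mg/L
k = ln2 / t½ = 0.693147 / 38.0 = 0.01824 h⁻¹
Fraction remaining after one interval: r = e^(−kτ) = e^(−0.01824 × 79.5) = 0.2346
Before dose 6, 5 doses have been given (aged 1τ, 2τ, 3τ, 4τ, 5τ).
C_trough = C₀ × (r + r² + … + r^5) = C₀ × r(1−r^5)/(1−r)
        = 3.738 × 0.2346 × (1 − 0.0007106) / (1 − 0.2346) = 1.145 mg/L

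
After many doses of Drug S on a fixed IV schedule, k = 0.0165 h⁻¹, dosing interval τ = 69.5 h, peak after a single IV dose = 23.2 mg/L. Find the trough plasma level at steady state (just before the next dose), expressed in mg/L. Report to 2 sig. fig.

e^(−kτ) = e^(−0.01650 × 69.5) = 0.3177
Accumulation ratio R = 1 / (1 − e^(−kτ)) = 1 / (1 − 0.3177) = 1.466
Steady-state trough = C₀ × R × e^(−kτ) = 23.2 × 1.466 × 0.3177 = 10.81 mg/L

11 mg/L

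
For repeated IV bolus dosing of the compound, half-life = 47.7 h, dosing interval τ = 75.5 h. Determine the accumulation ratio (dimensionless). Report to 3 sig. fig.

1.50

k = ln2 / t½ = 0.693147 / 47.7 = 0.01453 h⁻¹
e^(−kτ) = e^(−0.01453 × 75.5) = 0.3339
Accumulation ratio R = 1 / (1 − e^(−kτ)) = 1 / (1 − 0.3339) = 1.501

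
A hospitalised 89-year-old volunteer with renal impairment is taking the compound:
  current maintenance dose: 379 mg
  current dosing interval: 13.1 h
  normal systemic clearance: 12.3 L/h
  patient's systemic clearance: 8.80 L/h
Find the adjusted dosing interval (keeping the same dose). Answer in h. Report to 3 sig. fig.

18.3 h

To keep the same average steady-state level, dosing rate must scale with clearance.
CL ratio = 8.80 / 12.3 = 0.7154
New interval (same dose) = 13.1 / 0.7154 = 18.31 h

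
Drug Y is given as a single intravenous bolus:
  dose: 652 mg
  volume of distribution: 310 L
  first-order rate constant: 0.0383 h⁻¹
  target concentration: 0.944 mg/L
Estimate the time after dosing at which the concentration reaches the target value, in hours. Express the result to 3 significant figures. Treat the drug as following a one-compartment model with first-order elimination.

20.9 h

C₀ = Dose / Vd = 652.0 / 310 = 2.103 mg/L
t = ln(C₀ / C) / k = ln(2.103 / 0.944) / 0.03830
  = ln(2.228) / 0.03830 = 0.8011 / 0.03830 = 20.92 h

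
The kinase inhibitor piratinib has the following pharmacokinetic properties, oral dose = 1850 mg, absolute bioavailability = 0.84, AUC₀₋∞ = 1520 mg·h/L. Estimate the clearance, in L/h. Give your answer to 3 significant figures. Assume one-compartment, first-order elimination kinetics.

CL = F·Dose / AUC = 0.84 × 1850 / 1520 = 1.022 L/h

1.02 L/h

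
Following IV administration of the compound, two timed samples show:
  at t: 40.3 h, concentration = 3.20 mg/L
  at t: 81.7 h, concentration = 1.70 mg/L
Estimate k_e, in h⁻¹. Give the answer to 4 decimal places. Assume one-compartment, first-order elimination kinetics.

0.0153 h⁻¹

k = ln(C₁/C₂) / (t₂ − t₁) = ln(3.20/1.70) / (81.7 − 40.3)
  = 0.6325 / 41.40 = 0.01528 h⁻¹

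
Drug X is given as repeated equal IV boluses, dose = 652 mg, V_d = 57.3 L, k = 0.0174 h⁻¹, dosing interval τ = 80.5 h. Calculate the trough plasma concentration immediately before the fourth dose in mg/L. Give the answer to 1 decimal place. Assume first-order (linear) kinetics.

3.7 mg/L

C₀ per dose = Dose / Vd = 652 / 57.3 = 11.38 mg/L
Fraction remaining after one interval: r = e^(−kτ) = e^(−0.01740 × 80.5) = 0.2464
Before dose 4, 3 doses have been given (aged 1τ, 2τ, 3τ).
C_trough = C₀ × (r + r² + … + r^3) = C₀ × r(1−r^3)/(1−r)
        = 11.38 × 0.2464 × (1 − 0.01496) / (1 − 0.2464) = 3.665 mg/L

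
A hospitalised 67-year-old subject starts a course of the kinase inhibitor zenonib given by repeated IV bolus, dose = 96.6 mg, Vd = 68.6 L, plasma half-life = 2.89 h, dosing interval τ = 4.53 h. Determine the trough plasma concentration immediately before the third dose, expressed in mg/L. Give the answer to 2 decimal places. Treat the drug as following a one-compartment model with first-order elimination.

0.64 mg/L

C₀ per dose = Dose / Vd = 96.6 / 68.6 = 1.408 mg/L
k = ln2 / t½ = 0.693147 / 2.89 = 0.2398 h⁻¹
Fraction remaining after one interval: r = e^(−kτ) = e^(−0.2398 × 4.53) = 0.3375
Before dose 3, 2 doses have been given (aged 1τ, 2τ).
C_trough = C₀ × (r + r²) = 1.408 × (0.3375 + 0.1139) = 0.6356 mg/L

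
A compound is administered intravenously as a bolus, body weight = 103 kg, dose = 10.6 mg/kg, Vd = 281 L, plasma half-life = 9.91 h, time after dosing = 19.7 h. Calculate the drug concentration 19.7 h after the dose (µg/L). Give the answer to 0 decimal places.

980 µg/L

Total dose = 10.6 × 103 = 1092 mg
C₀ = Dose / Vd = 1092 / 281 = 3.886 mg/L
k = ln2 / t½ = 0.693147 / 9.91 = 0.06994 h⁻¹
C = C₀ · e^(−k·t) = 3.886 × e^(−0.06994 × 19.7)
  = 3.886 × 0.2521 = 0.9797 mg/L
Convert: 0.9797 mg/L × 1000 = 979.7 µg/L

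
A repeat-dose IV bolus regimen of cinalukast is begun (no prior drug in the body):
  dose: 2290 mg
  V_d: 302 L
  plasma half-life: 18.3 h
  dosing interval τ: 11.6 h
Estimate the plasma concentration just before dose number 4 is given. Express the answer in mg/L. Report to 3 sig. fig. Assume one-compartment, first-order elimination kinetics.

10.1 mg/L

C₀ per dose = Dose / Vd = 2290 / 302 = 7.583 mg/L
k = ln2 / t½ = 0.693147 / 18.3 = 0.03788 h⁻¹
Fraction remaining after one interval: r = e^(−kτ) = e^(−0.03788 × 11.6) = 0.6444
Before dose 4, 3 doses have been given (aged 1τ, 2τ, 3τ).
C_trough = C₀ × (r + r² + … + r^3) = C₀ × r(1−r^3)/(1−r)
        = 7.583 × 0.6444 × (1 − 0.2676) / (1 − 0.6444) = 10.06 mg/L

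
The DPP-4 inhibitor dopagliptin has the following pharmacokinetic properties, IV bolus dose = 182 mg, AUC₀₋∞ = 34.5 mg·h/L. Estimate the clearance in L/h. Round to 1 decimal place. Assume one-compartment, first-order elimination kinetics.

5.3 L/h

CL = Dose / AUC = 182 / 34.5 = 5.275 L/h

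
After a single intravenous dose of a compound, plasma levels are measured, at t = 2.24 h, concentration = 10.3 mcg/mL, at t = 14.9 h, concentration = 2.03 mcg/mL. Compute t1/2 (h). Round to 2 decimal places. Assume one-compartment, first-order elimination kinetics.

k = ln(C₁/C₂) / (t₂ − t₁) = ln(10.3/2.03) / (14.9 − 2.24)
  = 1.624 / 12.66 = 0.1283 h⁻¹
t½ = ln2 / k = 0.693147 / 0.1283 = 5.403 h

5.40 h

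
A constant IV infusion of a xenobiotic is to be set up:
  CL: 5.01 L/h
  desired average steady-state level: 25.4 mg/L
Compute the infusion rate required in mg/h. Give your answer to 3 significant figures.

At steady state, infusion rate R₀ = Css × CL = 25.4 × 5.010 = 127.3 mg/h

127 mg/h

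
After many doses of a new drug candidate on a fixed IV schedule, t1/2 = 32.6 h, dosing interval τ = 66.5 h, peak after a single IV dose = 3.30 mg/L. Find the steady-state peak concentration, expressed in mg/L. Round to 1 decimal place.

k = ln2 / t½ = 0.693147 / 32.6 = 0.02126 h⁻¹
e^(−kτ) = e^(−0.02126 × 66.5) = 0.2432
Accumulation ratio R = 1 / (1 − e^(−kτ)) = 1 / (1 − 0.2432) = 1.321
Steady-state peak = C₀ × R = 3.30 × 1.321 = 4.359 mg/L

4.4 mg/L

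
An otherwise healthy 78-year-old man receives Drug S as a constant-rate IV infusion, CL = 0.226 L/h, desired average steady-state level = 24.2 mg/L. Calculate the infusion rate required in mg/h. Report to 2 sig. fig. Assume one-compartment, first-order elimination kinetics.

5.5 mg/h

At steady state, infusion rate R₀ = Css × CL = 24.2 × 0.2260 = 5.469 mg/h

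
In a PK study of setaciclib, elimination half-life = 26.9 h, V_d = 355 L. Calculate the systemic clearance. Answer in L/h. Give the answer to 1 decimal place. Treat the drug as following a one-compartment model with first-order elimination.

9.1 L/h

k = ln2 / t½ = 0.693147 / 26.9 = 0.02577 h⁻¹
CL = k × Vd = 0.02577 × 355 = 9.148 L/h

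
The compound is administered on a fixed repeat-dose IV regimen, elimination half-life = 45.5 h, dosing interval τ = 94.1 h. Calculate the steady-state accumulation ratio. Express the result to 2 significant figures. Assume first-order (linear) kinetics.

1.3

k = ln2 / t½ = 0.693147 / 45.5 = 0.01523 h⁻¹
e^(−kτ) = e^(−0.01523 × 94.1) = 0.2386
Accumulation ratio R = 1 / (1 − e^(−kτ)) = 1 / (1 − 0.2386) = 1.313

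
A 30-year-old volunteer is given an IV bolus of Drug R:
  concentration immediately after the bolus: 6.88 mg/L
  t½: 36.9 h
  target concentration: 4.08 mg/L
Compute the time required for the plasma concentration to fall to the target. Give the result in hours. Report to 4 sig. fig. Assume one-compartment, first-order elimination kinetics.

k = ln2 / t½ = 0.693147 / 36.9 = 0.01878 h⁻¹
t = ln(C₀ / C) / k = ln(6.880 / 4.08) / 0.01878
  = ln(1.686) / 0.01878 = 0.5224 / 0.01878 = 27.82 h

27.82 h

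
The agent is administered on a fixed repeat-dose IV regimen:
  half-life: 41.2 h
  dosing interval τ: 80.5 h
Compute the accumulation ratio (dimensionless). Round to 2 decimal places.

1.35

k = ln2 / t½ = 0.693147 / 41.2 = 0.01682 h⁻¹
e^(−kτ) = e^(−0.01682 × 80.5) = 0.2582
Accumulation ratio R = 1 / (1 − e^(−kτ)) = 1 / (1 − 0.2582) = 1.348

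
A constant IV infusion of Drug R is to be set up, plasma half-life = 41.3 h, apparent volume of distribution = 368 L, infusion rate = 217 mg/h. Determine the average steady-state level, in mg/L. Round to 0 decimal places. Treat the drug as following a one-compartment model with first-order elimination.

k = ln2 / t½ = 0.693147 / 41.3 = 0.01678 h⁻¹
CL = k × Vd = 0.01678 × 368 = 6.175 L/h
At steady state Css = R₀ / CL = 217 / 6.175 = 35.14 mg/L

35 mg/L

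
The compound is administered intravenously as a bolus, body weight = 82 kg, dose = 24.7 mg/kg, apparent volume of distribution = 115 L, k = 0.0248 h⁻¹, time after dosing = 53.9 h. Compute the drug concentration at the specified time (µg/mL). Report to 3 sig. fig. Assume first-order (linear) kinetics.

Total dose = 24.7 × 82 = 2025 mg
C₀ = Dose / Vd = 2025 / 115 = 17.61 mg/L
C = C₀ · e^(−k·t) = 17.61 × e^(−0.02480 × 53.9)
  = 17.61 × 0.2627 = 4.626 mg/L
(4.626 mg/L = 4.626 µg/mL)

4.63 µg/mL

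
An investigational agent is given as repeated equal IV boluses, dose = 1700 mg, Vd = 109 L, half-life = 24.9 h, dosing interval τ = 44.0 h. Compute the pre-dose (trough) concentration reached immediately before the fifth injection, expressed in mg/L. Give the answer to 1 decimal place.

C₀ per dose = Dose / Vd = 1700 / 109 = 15.60 mg/L
k = ln2 / t½ = 0.693147 / 24.9 = 0.02784 h⁻¹
Fraction remaining after one interval: r = e^(−kτ) = e^(−0.02784 × 44.0) = 0.2938
Before dose 5, 4 doses have been given (aged 1τ, 2τ, 3τ, 4τ).
C_trough = C₀ × (r + r² + … + r^4) = C₀ × r(1−r^4)/(1−r)
        = 15.60 × 0.2938 × (1 − 0.007451) / (1 − 0.2938) = 6.442 mg/L

6.4 mg/L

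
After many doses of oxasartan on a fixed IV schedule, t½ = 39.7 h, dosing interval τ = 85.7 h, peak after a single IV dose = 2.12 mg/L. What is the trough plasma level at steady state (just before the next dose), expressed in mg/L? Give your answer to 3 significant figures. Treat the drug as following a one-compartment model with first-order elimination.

0.612 mg/L

k = ln2 / t½ = 0.693147 / 39.7 = 0.01746 h⁻¹
e^(−kτ) = e^(−0.01746 × 85.7) = 0.2240
Accumulation ratio R = 1 / (1 − e^(−kτ)) = 1 / (1 − 0.2240) = 1.289
Steady-state trough = C₀ × R × e^(−kτ) = 2.12 × 1.289 × 0.2240 = 0.6121 mg/L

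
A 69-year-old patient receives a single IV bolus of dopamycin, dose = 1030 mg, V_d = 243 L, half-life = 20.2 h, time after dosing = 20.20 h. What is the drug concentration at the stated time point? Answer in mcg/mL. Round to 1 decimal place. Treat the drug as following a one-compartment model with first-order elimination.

2.1 mcg/mL

C₀ = Dose / Vd = 1030 / 243 = 4.239 mg/L
k = ln2 / t½ = 0.693147 / 20.2 = 0.03431 h⁻¹
t / t½ = 20.20 / 20.2 = 1 half-lives
C = C₀ × (1/2)^1 = 4.239 × 0.5000 = 2.120 mg/L
(2.120 mg/L = 2.120 mcg/mL)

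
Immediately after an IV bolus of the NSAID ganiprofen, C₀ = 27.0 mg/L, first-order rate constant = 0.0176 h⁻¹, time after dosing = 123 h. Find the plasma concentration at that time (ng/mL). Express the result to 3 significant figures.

C = C₀ · e^(−k·t) = 27.00 × e^(−0.01760 × 123)
  = 27.00 × 0.1148 = 3.100 mg/L
Convert: 3.100 mg/L × 1000 = 3100 ng/mL

3100 ng/mL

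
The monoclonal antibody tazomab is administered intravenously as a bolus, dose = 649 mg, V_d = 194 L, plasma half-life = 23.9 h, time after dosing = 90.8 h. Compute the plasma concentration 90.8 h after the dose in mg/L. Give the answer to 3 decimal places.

C₀ = Dose / Vd = 649.0 / 194 = 3.345 mg/L
k = ln2 / t½ = 0.693147 / 23.9 = 0.02900 h⁻¹
C = C₀ · e^(−k·t) = 3.345 × e^(−0.02900 × 90.8)
  = 3.345 × 0.07185 = 0.2403 mg/L

0.240 mg/L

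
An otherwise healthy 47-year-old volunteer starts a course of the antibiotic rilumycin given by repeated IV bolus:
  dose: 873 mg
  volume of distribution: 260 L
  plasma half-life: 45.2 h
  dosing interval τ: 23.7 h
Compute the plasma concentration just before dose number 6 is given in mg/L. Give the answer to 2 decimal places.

C₀ per dose = Dose / Vd = 873 / 260 = 3.358 mg/L
k = ln2 / t½ = 0.693147 / 45.2 = 0.01534 h⁻¹
Fraction remaining after one interval: r = e^(−kτ) = e^(−0.01534 × 23.7) = 0.6952
Before dose 6, 5 doses have been given (aged 1τ, 2τ, 3τ, 4τ, 5τ).
C_trough = C₀ × (r + r² + … + r^5) = C₀ × r(1−r^5)/(1−r)
        = 3.358 × 0.6952 × (1 − 0.1624) / (1 − 0.6952) = 6.415 mg/L

6.42 mg/L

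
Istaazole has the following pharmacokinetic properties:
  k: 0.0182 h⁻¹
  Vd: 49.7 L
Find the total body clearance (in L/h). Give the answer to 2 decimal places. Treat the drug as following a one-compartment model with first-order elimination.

0.90 L/h

CL = k × Vd = 0.0182 × 49.7 = 0.9045 L/h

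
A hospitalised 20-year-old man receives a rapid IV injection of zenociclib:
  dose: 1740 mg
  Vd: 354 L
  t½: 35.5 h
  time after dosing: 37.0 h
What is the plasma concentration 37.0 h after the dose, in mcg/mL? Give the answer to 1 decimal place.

2.4 mcg/mL

C₀ = Dose / Vd = 1740 / 354 = 4.915 mg/L
k = ln2 / t½ = 0.693147 / 35.5 = 0.01953 h⁻¹
C = C₀ · e^(−k·t) = 4.915 × e^(−0.01953 × 37.0)
  = 4.915 × 0.4855 = 2.386 mg/L
(2.386 mg/L = 2.386 mcg/mL)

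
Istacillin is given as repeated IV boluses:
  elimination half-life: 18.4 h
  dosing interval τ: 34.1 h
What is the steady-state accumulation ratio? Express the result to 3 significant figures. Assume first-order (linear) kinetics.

k = ln2 / t½ = 0.693147 / 18.4 = 0.03767 h⁻¹
e^(−kτ) = e^(−0.03767 × 34.1) = 0.2768
Accumulation ratio R = 1 / (1 − e^(−kτ)) = 1 / (1 − 0.2768) = 1.383

1.38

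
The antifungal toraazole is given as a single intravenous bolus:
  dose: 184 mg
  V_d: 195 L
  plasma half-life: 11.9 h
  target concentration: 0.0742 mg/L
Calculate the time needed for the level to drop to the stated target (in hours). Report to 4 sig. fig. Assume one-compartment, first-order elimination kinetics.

43.66 h

C₀ = Dose / Vd = 184.0 / 195 = 0.9436 mg/L
k = ln2 / t½ = 0.693147 / 11.9 = 0.05825 h⁻¹
t = ln(C₀ / C) / k = ln(0.9436 / 0.0742) / 0.05825
  = ln(12.72) / 0.05825 = 2.543 / 0.05825 = 43.66 h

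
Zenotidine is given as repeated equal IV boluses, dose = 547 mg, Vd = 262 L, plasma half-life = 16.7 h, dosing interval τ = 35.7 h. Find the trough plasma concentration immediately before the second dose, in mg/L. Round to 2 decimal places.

0.47 mg/L

C₀ per dose = Dose / Vd = 547 / 262 = 2.088 mg/L
k = ln2 / t½ = 0.693147 / 16.7 = 0.04151 h⁻¹
Fraction remaining after one interval: r = e^(−kτ) = e^(−0.04151 × 35.7) = 0.2272
Before dose 2, 1 dose has been given (aged 1τ).
C_trough = C₀ × r = 2.088 × 0.2272 = 0.4744 mg/L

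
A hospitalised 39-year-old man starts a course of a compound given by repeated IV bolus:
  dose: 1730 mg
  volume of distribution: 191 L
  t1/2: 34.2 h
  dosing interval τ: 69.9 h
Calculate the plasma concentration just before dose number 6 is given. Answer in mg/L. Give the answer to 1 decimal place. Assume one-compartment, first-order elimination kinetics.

C₀ per dose = Dose / Vd = 1730 / 191 = 9.058 mg/L
k = ln2 / t½ = 0.693147 / 34.2 = 0.02027 h⁻¹
Fraction remaining after one interval: r = e^(−kτ) = e^(−0.02027 × 69.9) = 0.2425
Before dose 6, 5 doses have been given (aged 1τ, 2τ, 3τ, 4τ, 5τ).
C_trough = C₀ × (r + r² + … + r^5) = C₀ × r(1−r^5)/(1−r)
        = 9.058 × 0.2425 × (1 − 0.0008386) / (1 − 0.2425) = 2.897 mg/L

2.9 mg/L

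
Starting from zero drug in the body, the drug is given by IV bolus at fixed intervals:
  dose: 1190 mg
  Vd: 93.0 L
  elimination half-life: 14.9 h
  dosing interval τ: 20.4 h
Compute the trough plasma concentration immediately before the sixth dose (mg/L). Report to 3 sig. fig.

8.01 mg/L

C₀ per dose = Dose / Vd = 1190 / 93.0 = 12.80 mg/L
k = ln2 / t½ = 0.693147 / 14.9 = 0.04652 h⁻¹
Fraction remaining after one interval: r = e^(−kτ) = e^(−0.04652 × 20.4) = 0.3871
Before dose 6, 5 doses have been given (aged 1τ, 2τ, 3τ, 4τ, 5τ).
C_trough = C₀ × (r + r² + … + r^5) = C₀ × r(1−r^5)/(1−r)
        = 12.80 × 0.3871 × (1 − 0.008692) / (1 − 0.3871) = 8.014 mg/L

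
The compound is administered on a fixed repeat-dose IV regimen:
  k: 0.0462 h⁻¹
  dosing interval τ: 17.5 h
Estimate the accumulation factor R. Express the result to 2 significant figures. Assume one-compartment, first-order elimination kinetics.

e^(−kτ) = e^(−0.04620 × 17.5) = 0.4455
Accumulation ratio R = 1 / (1 − e^(−kτ)) = 1 / (1 − 0.4455) = 1.803

1.8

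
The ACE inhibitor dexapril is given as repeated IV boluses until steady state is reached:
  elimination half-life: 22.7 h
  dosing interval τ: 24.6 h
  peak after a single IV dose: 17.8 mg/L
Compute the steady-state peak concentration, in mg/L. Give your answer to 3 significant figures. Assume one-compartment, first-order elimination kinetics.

k = ln2 / t½ = 0.693147 / 22.7 = 0.03054 h⁻¹
e^(−kτ) = e^(−0.03054 × 24.6) = 0.4718
Accumulation ratio R = 1 / (1 − e^(−kτ)) = 1 / (1 − 0.4718) = 1.893
Steady-state peak = C₀ × R = 17.8 × 1.893 = 33.70 mg/L

33.7 mg/L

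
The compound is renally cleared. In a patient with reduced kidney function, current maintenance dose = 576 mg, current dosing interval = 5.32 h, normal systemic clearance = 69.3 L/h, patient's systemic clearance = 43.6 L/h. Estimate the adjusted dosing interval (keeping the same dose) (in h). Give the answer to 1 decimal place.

8.5 h

To keep the same average steady-state level, dosing rate must scale with clearance.
CL ratio = 43.6 / 69.3 = 0.6291
New interval (same dose) = 5.32 / 0.6291 = 8.457 h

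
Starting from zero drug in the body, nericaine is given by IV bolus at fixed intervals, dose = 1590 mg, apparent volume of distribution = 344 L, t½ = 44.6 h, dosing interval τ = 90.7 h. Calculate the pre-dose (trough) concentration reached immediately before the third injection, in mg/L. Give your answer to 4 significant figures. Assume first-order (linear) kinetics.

1.405 mg/L

C₀ per dose = Dose / Vd = 1590 / 344 = 4.622 mg/L
k = ln2 / t½ = 0.693147 / 44.6 = 0.01554 h⁻¹
Fraction remaining after one interval: r = e^(−kτ) = e^(−0.01554 × 90.7) = 0.2443
Before dose 3, 2 doses have been given (aged 1τ, 2τ).
C_trough = C₀ × (r + r²) = 4.622 × (0.2443 + 0.05968) = 1.405 mg/L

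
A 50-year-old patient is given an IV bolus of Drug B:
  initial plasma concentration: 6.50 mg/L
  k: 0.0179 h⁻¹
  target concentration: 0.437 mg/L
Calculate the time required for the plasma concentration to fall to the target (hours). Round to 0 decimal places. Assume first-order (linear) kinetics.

t = ln(C₀ / C) / k = ln(6.500 / 0.437) / 0.01790
  = ln(14.87) / 0.01790 = 2.699 / 0.01790 = 150.8 h

151 h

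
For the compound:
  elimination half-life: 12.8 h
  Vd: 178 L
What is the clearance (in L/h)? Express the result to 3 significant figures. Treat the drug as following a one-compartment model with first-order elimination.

k = ln2 / t½ = 0.693147 / 12.8 = 0.05415 h⁻¹
CL = k × Vd = 0.05415 × 178 = 9.639 L/h

9.64 L/h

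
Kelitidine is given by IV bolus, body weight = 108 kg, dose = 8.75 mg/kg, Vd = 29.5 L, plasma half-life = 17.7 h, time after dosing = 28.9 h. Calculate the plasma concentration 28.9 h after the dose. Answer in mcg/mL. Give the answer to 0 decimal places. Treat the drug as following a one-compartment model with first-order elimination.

Total dose = 8.75 × 108 = 945.0 mg
C₀ = Dose / Vd = 945.0 / 29.5 = 32.03 mg/L
k = ln2 / t½ = 0.693147 / 17.7 = 0.03916 h⁻¹
C = C₀ · e^(−k·t) = 32.03 × e^(−0.03916 × 28.9)
  = 32.03 × 0.3225 = 10.33 mg/L
(10.33 mg/L = 10.33 mcg/mL)

10 mcg/mL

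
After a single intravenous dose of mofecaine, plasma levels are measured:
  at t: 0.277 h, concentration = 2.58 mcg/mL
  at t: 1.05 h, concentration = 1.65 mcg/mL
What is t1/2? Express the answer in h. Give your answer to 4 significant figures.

k = ln(C₁/C₂) / (t₂ − t₁) = ln(2.58/1.65) / (1.05 − 0.277)
  = 0.4470 / 0.7730 = 0.5783 h⁻¹
t½ = ln2 / k = 0.693147 / 0.5783 = 1.199 h

1.199 h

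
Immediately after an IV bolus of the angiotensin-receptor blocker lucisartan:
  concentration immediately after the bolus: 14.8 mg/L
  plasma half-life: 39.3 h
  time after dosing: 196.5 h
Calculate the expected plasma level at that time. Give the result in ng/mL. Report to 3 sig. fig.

k = ln2 / t½ = 0.693147 / 39.3 = 0.01764 h⁻¹
t / t½ = 196.5 / 39.3 = 5 half-lives
C = C₀ × (1/2)^5 = 14.80 × 0.03125 = 0.4625 mg/L
Convert: 0.4625 mg/L × 1000 = 462.5 ng/mL

463 ng/mL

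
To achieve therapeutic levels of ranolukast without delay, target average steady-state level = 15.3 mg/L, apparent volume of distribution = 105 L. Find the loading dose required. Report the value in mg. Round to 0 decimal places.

LD = Css × Vd = 15.3 × 105 = 1607 mg

1607 mg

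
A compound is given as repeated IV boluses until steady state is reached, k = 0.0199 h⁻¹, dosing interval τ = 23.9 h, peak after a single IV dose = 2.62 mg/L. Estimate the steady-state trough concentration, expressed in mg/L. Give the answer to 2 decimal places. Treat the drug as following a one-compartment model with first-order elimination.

4.30 mg/L

e^(−kτ) = e^(−0.01990 × 23.9) = 0.6215
Accumulation ratio R = 1 / (1 − e^(−kτ)) = 1 / (1 − 0.6215) = 2.642
Steady-state trough = C₀ × R × e^(−kτ) = 2.62 × 2.642 × 0.6215 = 4.302 mg/L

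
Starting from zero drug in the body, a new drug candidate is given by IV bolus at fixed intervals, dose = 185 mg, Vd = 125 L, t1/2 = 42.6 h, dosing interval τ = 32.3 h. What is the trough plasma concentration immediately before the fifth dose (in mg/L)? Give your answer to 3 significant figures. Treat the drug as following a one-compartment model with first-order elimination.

C₀ per dose = Dose / Vd = 185 / 125 = 1.480 mg/L
k = ln2 / t½ = 0.693147 / 42.6 = 0.01627 h⁻¹
Fraction remaining after one interval: r = e^(−kτ) = e^(−0.01627 × 32.3) = 0.5912
Before dose 5, 4 doses have been given (aged 1τ, 2τ, 3τ, 4τ).
C_trough = C₀ × (r + r² + … + r^4) = C₀ × r(1−r^4)/(1−r)
        = 1.480 × 0.5912 × (1 − 0.1222) / (1 − 0.5912) = 1.879 mg/L

1.88 mg/L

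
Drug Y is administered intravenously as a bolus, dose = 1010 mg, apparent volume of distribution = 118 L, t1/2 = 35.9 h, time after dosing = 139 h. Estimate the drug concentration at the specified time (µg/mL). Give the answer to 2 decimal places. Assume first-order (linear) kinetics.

C₀ = Dose / Vd = 1010 / 118 = 8.559 mg/L
k = ln2 / t½ = 0.693147 / 35.9 = 0.01931 h⁻¹
C = C₀ · e^(−k·t) = 8.559 × e^(−0.01931 × 139)
  = 8.559 × 0.06828 = 0.5844 mg/L
(0.5844 mg/L = 0.5844 µg/mL)

0.58 µg/mL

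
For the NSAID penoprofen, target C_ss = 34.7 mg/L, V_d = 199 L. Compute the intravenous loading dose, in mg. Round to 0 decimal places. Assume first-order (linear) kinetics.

6905 mg

LD = Css × Vd = 34.7 × 199 = 6905 mg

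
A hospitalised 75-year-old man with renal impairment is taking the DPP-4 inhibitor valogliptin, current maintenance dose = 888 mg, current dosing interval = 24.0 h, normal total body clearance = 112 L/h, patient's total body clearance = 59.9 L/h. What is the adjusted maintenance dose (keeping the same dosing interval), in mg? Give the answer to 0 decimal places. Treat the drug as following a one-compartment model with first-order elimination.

475 mg

To keep the same average steady-state level, dosing rate must scale with clearance.
CL ratio = 59.9 / 112 = 0.5348
New dose (same interval) = 888 × 0.5348 = 474.9 mg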